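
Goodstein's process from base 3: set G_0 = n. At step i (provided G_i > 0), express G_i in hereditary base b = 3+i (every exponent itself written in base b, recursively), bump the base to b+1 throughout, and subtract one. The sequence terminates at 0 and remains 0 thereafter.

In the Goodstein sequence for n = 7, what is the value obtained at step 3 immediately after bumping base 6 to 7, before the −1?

G_0=7  [base 3] 2·3 + 1  →[3↦4]→  2·4 + 1 = 9  −1 ⇒ G_1=8
G_1=8  [base 4] 2·4  →[4↦5]→  2·5 = 10  −1 ⇒ G_2=9
G_2=9  [base 5] 5 + 4  →[5↦6]→  6 + 4 = 10  −1 ⇒ G_3=9
G_3=9  [base 6] 6 + 3  →[6↦7]→  7 + 3 = 10  −1 ⇒ G_4=9

10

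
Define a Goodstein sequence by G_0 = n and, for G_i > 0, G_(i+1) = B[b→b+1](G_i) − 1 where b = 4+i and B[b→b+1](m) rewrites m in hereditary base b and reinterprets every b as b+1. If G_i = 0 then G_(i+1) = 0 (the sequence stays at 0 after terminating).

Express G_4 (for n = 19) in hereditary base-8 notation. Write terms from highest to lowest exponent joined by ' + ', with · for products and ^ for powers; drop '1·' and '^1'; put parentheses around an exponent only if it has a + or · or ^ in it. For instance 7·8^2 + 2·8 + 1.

[0] 19 ≡ 4^2 + 3 (base 4). Lift 5: 28. −1: 27.
[1] 27 ≡ 5^2 + 2 (base 5). Lift 6: 38. −1: 37.
[2] 37 ≡ 6^2 + 1 (base 6). Lift 7: 50. −1: 49.
[3] 49 ≡ 7^2 (base 7). Lift 8: 64. −1: 63.
[4] 63 ≡ 7·8 + 7 (base 8). Lift 9: 70. −1: 69.

7·8 + 7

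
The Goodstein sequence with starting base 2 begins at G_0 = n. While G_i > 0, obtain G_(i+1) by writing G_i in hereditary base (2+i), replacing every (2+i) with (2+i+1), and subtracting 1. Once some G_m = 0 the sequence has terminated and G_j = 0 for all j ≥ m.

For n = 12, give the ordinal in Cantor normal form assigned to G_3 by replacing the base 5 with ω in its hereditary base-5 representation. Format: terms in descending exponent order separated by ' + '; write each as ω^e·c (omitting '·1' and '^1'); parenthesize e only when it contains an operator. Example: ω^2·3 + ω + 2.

ω^(ω + 1) + ω^2·2 + ω·2

(0) 12|_2 = 2^(2 + 1) + 2^2 ↦ 3^(3 + 1) + 3^3|_3 = 108 ⇒ 107
(1) 107|_3 = 3^(3 + 1) + 2·3^2 + 2·3 + 2 ↦ 4^(4 + 1) + 2·4^2 + 2·4 + 2|_4 = 1066 ⇒ 1065
(2) 1065|_4 = 4^(4 + 1) + 2·4^2 + 2·4 + 1 ↦ 5^(5 + 1) + 2·5^2 + 2·5 + 1|_5 = 15686 ⇒ 15685
(3) 15685|_5 = 5^(5 + 1) + 2·5^2 + 2·5 ↦ 6^(6 + 1) + 2·6^2 + 2·6|_6 = 280020 ⇒ 280019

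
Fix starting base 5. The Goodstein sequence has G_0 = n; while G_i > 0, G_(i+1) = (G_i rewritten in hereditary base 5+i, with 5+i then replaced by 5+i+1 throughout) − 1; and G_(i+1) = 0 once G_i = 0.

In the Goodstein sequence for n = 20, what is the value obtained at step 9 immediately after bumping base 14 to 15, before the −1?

[0] 20 ≡ 4·5 (base 5). Lift 6: 24. −1: 23.
[1] 23 ≡ 3·6 + 5 (base 6). Lift 7: 26. −1: 25.
[2] 25 ≡ 3·7 + 4 (base 7). Lift 8: 28. −1: 27.
[3] 27 ≡ 3·8 + 3 (base 8). Lift 9: 30. −1: 29.
[4] 29 ≡ 3·9 + 2 (base 9). Lift 10: 32. −1: 31.
[5] 31 ≡ 3·10 + 1 (base 10). Lift 11: 34. −1: 33.
[6] 33 ≡ 3·11 (base 11). Lift 12: 36. −1: 35.
[7] 35 ≡ 2·12 + 11 (base 12). Lift 13: 37. −1: 36.
[8] 36 ≡ 2·13 + 10 (base 13). Lift 14: 38. −1: 37.

39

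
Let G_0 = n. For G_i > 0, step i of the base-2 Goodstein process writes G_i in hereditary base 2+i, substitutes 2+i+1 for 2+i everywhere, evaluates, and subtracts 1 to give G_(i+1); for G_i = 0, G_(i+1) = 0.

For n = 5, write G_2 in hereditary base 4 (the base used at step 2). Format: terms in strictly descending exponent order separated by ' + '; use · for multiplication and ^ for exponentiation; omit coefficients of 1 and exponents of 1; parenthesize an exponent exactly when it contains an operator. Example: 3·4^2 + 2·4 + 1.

3·4^3 + 3·4^2 + 3·4 + 3

(0) 5|_2 = 2^2 + 1 ↦ 3^3 + 1|_3 = 28 ⇒ 27
(1) 27|_3 = 3^3 ↦ 4^4|_4 = 256 ⇒ 255
(2) 255|_4 = 3·4^3 + 3·4^2 + 3·4 + 3 ↦ 3·5^3 + 3·5^2 + 3·5 + 3|_5 = 468 ⇒ 467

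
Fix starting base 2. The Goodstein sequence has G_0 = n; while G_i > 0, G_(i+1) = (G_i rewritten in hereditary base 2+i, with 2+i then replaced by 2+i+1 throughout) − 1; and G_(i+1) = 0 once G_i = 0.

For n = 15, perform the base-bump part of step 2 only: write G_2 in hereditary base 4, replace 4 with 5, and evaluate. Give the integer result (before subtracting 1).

18753

step 0: 15 = 2^(2 + 1) + 2^2 + 2 + 1; sub 3 for 2: 3^(3 + 1) + 3^3 + 3 + 1; = 112; G_1 = 112−1 = 111
step 1: 111 = 3^(3 + 1) + 3^3 + 3; sub 4 for 3: 4^(4 + 1) + 4^4 + 4; = 1284; G_2 = 1284−1 = 1283
step 2: 1283 = 4^(4 + 1) + 4^4 + 3; sub 5 for 4: 5^(5 + 1) + 5^5 + 3; = 18753; G_3 = 18753−1 = 18752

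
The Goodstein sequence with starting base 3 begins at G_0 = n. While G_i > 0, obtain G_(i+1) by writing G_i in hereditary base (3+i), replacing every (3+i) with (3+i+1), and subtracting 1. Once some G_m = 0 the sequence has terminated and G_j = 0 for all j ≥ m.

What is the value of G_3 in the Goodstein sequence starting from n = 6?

7

G_0=6  [base 3] 2·3  →[3↦4]→  2·4 = 8  −1 ⇒ G_1=7
G_1=7  [base 4] 4 + 3  →[4↦5]→  5 + 3 = 8  −1 ⇒ G_2=7
G_2=7  [base 5] 5 + 2  →[5↦6]→  6 + 2 = 8  −1 ⇒ G_3=7
G_3=7  [base 6] 6 + 1  →[6↦7]→  7 + 1 = 8  −1 ⇒ G_4=7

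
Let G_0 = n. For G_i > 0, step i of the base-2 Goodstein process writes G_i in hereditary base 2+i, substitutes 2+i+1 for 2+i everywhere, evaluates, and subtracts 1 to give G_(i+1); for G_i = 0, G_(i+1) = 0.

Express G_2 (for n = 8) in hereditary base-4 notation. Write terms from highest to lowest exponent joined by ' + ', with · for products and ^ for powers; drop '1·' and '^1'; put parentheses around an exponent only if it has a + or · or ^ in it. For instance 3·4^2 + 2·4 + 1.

2·4^4 + 2·4^2 + 2·4 + 1

(0) 8|_2 = 2^(2 + 1) ↦ 3^(3 + 1)|_3 = 81 ⇒ 80
(1) 80|_3 = 2·3^3 + 2·3^2 + 2·3 + 2 ↦ 2·4^4 + 2·4^2 + 2·4 + 2|_4 = 554 ⇒ 553
(2) 553|_4 = 2·4^4 + 2·4^2 + 2·4 + 1 ↦ 2·5^5 + 2·5^2 + 2·5 + 1|_5 = 6311 ⇒ 6310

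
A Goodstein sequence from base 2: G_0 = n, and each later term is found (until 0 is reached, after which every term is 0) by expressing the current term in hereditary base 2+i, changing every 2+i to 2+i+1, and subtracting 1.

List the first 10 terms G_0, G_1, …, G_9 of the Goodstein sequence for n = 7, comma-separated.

(0) 7|_2 = 2^2 + 2 + 1 ↦ 3^3 + 3 + 1|_3 = 31 ⇒ 30
(1) 30|_3 = 3^3 + 3 ↦ 4^4 + 4|_4 = 260 ⇒ 259
(2) 259|_4 = 4^4 + 3 ↦ 5^5 + 3|_5 = 3128 ⇒ 3127
(3) 3127|_5 = 5^5 + 2 ↦ 6^6 + 2|_6 = 46658 ⇒ 46657
(4) 46657|_6 = 6^6 + 1 ↦ 7^7 + 1|_7 = 823544 ⇒ 823543
(5) 823543|_7 = 7^7 ↦ 8^8|_8 = 16777216 ⇒ 16777215
(6) 16777215|_8 = 7·8^7 + 7·8^6 + 7·8^5 + 7·8^4 + 7·8^3 + 7·8^2 + 7·8 + 7 ↦ 7·9^7 + 7·9^6 + 7·9^5 + 7·9^4 + 7·9^3 + 7·9^2 + 7·9 + 7|_9 = 37665880 ⇒ 37665879
(7) 37665879|_9 = 7·9^7 + 7·9^6 + 7·9^5 + 7·9^4 + 7·9^3 + 7·9^2 + 7·9 + 6 ↦ 7·10^7 + 7·10^6 + 7·10^5 + 7·10^4 + 7·10^3 + 7·10^2 + 7·10 + 6|_10 = 77777776 ⇒ 77777775
(8) 77777775|_10 = 7·10^7 + 7·10^6 + 7·10^5 + 7·10^4 + 7·10^3 + 7·10^2 + 7·10 + 5 ↦ 7·11^7 + 7·11^6 + 7·11^5 + 7·11^4 + 7·11^3 + 7·11^2 + 7·11 + 5|_11 = 150051214 ⇒ 150051213

7, 30, 259, 3127, 46657, 823543, 16777215, 37665879, 77777775, 150051213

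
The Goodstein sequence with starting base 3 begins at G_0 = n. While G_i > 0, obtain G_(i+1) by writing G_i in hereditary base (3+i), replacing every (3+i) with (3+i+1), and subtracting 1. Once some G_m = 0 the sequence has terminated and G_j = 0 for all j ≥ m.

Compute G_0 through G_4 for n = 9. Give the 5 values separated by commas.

9 —HB3→ 3^2 —bump→ 4^2 = 16 —(−1)→ 15
15 —HB4→ 3·4 + 3 —bump→ 3·5 + 3 = 18 —(−1)→ 17
17 —HB5→ 3·5 + 2 —bump→ 3·6 + 2 = 20 —(−1)→ 19
19 —HB6→ 3·6 + 1 —bump→ 3·7 + 1 = 22 —(−1)→ 21

9, 15, 17, 19, 21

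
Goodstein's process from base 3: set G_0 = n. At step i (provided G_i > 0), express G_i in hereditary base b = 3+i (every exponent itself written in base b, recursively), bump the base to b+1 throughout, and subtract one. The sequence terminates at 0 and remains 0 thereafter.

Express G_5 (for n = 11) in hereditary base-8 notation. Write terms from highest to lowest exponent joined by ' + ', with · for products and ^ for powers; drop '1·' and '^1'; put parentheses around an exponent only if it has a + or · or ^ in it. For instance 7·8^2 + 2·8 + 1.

G_0 = 11. HB_3(11) = 3^2 + 2. Bump = 18. G_1 = 17.
G_1 = 17. HB_4(17) = 4^2 + 1. Bump = 26. G_2 = 25.
G_2 = 25. HB_5(25) = 5^2. Bump = 36. G_3 = 35.
G_3 = 35. HB_6(35) = 5·6 + 5. Bump = 40. G_4 = 39.
G_4 = 39. HB_7(39) = 5·7 + 4. Bump = 44. G_5 = 43.
G_5 = 43. HB_8(43) = 5·8 + 3. Bump = 48. G_6 = 47.

5·8 + 3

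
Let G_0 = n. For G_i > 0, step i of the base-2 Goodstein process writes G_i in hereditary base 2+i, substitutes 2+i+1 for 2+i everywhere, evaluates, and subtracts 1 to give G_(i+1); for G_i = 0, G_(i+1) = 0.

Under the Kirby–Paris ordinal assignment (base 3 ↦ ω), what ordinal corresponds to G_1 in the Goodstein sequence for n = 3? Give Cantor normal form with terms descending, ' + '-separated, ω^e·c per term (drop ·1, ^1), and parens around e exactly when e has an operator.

base 2: 3 = 2 + 1; at 3: 3 + 1 = 4; next = 3
base 3: 3 = 3; at 4: 4 = 4; next = 3

ω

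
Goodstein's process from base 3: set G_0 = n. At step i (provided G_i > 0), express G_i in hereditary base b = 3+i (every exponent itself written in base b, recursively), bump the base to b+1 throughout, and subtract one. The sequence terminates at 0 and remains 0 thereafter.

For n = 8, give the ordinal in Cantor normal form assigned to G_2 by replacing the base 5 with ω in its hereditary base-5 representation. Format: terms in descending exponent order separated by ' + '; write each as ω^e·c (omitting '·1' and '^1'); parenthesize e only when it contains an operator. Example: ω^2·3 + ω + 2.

[0] 8 ≡ 2·3 + 2 (base 3). Lift 4: 10. −1: 9.
[1] 9 ≡ 2·4 + 1 (base 4). Lift 5: 11. −1: 10.
[2] 10 ≡ 2·5 (base 5). Lift 6: 12. −1: 11.

ω·2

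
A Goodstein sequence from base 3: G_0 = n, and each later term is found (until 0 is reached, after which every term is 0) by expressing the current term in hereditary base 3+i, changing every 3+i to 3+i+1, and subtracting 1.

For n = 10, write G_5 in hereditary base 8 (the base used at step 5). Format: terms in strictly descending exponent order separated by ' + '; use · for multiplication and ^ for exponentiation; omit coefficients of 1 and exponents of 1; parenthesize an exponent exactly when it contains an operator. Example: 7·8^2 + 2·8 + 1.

4·8 + 1

base 3: 10 = 3^2 + 1; at 4: 4^2 + 1 = 17; next = 16
base 4: 16 = 4^2; at 5: 5^2 = 25; next = 24
base 5: 24 = 4·5 + 4; at 6: 4·6 + 4 = 28; next = 27
base 6: 27 = 4·6 + 3; at 7: 4·7 + 3 = 31; next = 30
base 7: 30 = 4·7 + 2; at 8: 4·8 + 2 = 34; next = 33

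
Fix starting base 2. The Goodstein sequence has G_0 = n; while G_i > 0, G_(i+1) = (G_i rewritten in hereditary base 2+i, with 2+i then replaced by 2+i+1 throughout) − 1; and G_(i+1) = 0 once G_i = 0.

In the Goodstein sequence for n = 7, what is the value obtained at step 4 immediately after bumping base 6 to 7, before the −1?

823544

step 0: 7 = 2^2 + 2 + 1; sub 3 for 2: 3^3 + 3 + 1; = 31; G_1 = 31−1 = 30
step 1: 30 = 3^3 + 3; sub 4 for 3: 4^4 + 4; = 260; G_2 = 260−1 = 259
step 2: 259 = 4^4 + 3; sub 5 for 4: 5^5 + 3; = 3128; G_3 = 3128−1 = 3127
step 3: 3127 = 5^5 + 2; sub 6 for 5: 6^6 + 2; = 46658; G_4 = 46658−1 = 46657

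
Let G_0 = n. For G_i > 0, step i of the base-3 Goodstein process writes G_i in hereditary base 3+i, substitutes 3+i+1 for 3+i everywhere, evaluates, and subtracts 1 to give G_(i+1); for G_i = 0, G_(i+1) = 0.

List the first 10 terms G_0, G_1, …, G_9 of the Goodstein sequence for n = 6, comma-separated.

6 —HB3→ 2·3 —bump→ 2·4 = 8 —(−1)→ 7
7 —HB4→ 4 + 3 —bump→ 5 + 3 = 8 —(−1)→ 7
7 —HB5→ 5 + 2 —bump→ 6 + 2 = 8 —(−1)→ 7
7 —HB6→ 6 + 1 —bump→ 7 + 1 = 8 —(−1)→ 7
7 —HB7→ 7 —bump→ 8 = 8 —(−1)→ 7
7 —HB8→ 7 —bump→ 7 = 7 —(−1)→ 6
6 —HB9→ 6 —bump→ 6 = 6 —(−1)→ 5
5 —HB10→ 5 —bump→ 5 = 5 —(−1)→ 4
4 —HB11→ 4 —bump→ 4 = 4 —(−1)→ 3

6, 7, 7, 7, 7, 7, 6, 5, 4, 3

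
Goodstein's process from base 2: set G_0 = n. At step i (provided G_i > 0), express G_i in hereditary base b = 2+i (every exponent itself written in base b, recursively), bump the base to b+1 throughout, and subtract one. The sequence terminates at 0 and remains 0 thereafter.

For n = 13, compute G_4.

280711

base 2: 13 = 2^(2 + 1) + 2^2 + 1; at 3: 3^(3 + 1) + 3^3 + 1 = 109; next = 108
base 3: 108 = 3^(3 + 1) + 3^3; at 4: 4^(4 + 1) + 4^4 = 1280; next = 1279
base 4: 1279 = 4^(4 + 1) + 3·4^3 + 3·4^2 + 3·4 + 3; at 5: 5^(5 + 1) + 3·5^3 + 3·5^2 + 3·5 + 3 = 16093; next = 16092
base 5: 16092 = 5^(5 + 1) + 3·5^3 + 3·5^2 + 3·5 + 2; at 6: 6^(6 + 1) + 3·6^3 + 3·6^2 + 3·6 + 2 = 280712; next = 280711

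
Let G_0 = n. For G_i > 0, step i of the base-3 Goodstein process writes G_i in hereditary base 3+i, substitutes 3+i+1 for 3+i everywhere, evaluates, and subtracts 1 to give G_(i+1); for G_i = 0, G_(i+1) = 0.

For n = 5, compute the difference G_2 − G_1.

0

i=0: 5 = 3 + 2 (b=3); 3→4: 4 + 2 = 6; 6−1 = 5
i=1: 5 = 4 + 1 (b=4); 4→5: 5 + 1 = 6; 6−1 = 5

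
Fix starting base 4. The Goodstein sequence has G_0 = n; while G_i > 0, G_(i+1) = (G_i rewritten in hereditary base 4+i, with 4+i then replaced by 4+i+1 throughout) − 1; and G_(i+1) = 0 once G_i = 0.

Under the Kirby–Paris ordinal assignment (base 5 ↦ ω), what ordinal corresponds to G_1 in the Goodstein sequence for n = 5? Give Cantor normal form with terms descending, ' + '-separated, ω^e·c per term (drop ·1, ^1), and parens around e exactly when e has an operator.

ω

5 —HB4→ 4 + 1 —bump→ 5 + 1 = 6 —(−1)→ 5
5 —HB5→ 5 —bump→ 6 = 6 —(−1)→ 5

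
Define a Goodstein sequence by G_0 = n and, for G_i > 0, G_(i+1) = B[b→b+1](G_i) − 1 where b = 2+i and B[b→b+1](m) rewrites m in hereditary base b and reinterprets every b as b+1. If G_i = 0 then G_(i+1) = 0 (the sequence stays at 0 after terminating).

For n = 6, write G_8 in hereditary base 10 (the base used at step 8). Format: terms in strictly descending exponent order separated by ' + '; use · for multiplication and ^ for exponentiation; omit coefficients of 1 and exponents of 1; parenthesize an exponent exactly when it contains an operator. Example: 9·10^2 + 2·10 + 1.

5·10^5 + 5·10^4 + 5·10^3 + 5·10^2 + 5·10 + 1

6 —HB2→ 2^2 + 2 —bump→ 3^3 + 3 = 30 —(−1)→ 29
29 —HB3→ 3^3 + 2 —bump→ 4^4 + 2 = 258 —(−1)→ 257
257 —HB4→ 4^4 + 1 —bump→ 5^5 + 1 = 3126 —(−1)→ 3125
3125 —HB5→ 5^5 —bump→ 6^6 = 46656 —(−1)→ 46655
46655 —HB6→ 5·6^5 + 5·6^4 + 5·6^3 + 5·6^2 + 5·6 + 5 —bump→ 5·7^5 + 5·7^4 + 5·7^3 + 5·7^2 + 5·7 + 5 = 98040 —(−1)→ 98039
98039 —HB7→ 5·7^5 + 5·7^4 + 5·7^3 + 5·7^2 + 5·7 + 4 —bump→ 5·8^5 + 5·8^4 + 5·8^3 + 5·8^2 + 5·8 + 4 = 187244 —(−1)→ 187243
187243 —HB8→ 5·8^5 + 5·8^4 + 5·8^3 + 5·8^2 + 5·8 + 3 —bump→ 5·9^5 + 5·9^4 + 5·9^3 + 5·9^2 + 5·9 + 3 = 332148 —(−1)→ 332147
332147 —HB9→ 5·9^5 + 5·9^4 + 5·9^3 + 5·9^2 + 5·9 + 2 —bump→ 5·10^5 + 5·10^4 + 5·10^3 + 5·10^2 + 5·10 + 2 = 555552 —(−1)→ 555551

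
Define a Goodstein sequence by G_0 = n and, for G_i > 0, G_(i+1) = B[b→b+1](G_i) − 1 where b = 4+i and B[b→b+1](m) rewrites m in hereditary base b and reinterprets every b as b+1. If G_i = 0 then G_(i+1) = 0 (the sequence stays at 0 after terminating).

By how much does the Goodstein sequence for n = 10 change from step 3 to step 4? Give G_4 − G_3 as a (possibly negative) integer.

0

step 0: 10 = 2·4 + 2; sub 5 for 4: 2·5 + 2; = 12; G_1 = 12−1 = 11
step 1: 11 = 2·5 + 1; sub 6 for 5: 2·6 + 1; = 13; G_2 = 13−1 = 12
step 2: 12 = 2·6; sub 7 for 6: 2·7; = 14; G_3 = 14−1 = 13
step 3: 13 = 7 + 6; sub 8 for 7: 8 + 6; = 14; G_4 = 14−1 = 13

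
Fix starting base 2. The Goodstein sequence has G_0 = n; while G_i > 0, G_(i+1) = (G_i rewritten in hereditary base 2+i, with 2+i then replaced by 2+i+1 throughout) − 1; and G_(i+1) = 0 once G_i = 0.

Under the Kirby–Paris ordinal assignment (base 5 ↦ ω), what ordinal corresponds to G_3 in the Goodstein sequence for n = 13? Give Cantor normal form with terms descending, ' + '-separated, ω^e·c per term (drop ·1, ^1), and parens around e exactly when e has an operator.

ω^(ω + 1) + ω^3·3 + ω^2·3 + ω·3 + 2

G_0 = 13. HB_2(13) = 2^(2 + 1) + 2^2 + 1. Bump = 109. G_1 = 108.
G_1 = 108. HB_3(108) = 3^(3 + 1) + 3^3. Bump = 1280. G_2 = 1279.
G_2 = 1279. HB_4(1279) = 4^(4 + 1) + 3·4^3 + 3·4^2 + 3·4 + 3. Bump = 16093. G_3 = 16092.
G_3 = 16092. HB_5(16092) = 5^(5 + 1) + 3·5^3 + 3·5^2 + 3·5 + 2. Bump = 280712. G_4 = 280711.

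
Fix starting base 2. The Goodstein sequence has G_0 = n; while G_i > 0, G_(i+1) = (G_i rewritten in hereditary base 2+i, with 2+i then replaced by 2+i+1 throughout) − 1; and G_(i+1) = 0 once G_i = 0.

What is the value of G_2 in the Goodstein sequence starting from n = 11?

1027

(0) 11|_2 = 2^(2 + 1) + 2 + 1 ↦ 3^(3 + 1) + 3 + 1|_3 = 85 ⇒ 84
(1) 84|_3 = 3^(3 + 1) + 3 ↦ 4^(4 + 1) + 4|_4 = 1028 ⇒ 1027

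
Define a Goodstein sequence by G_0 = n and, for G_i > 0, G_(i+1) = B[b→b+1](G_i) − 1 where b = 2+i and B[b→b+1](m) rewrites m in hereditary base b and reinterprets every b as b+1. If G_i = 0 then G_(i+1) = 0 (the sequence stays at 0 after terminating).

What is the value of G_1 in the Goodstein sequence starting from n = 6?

[0] 6 ≡ 2^2 + 2 (base 2). Lift 3: 30. −1: 29.
[1] 29 ≡ 3^3 + 2 (base 3). Lift 4: 258. −1: 257.

29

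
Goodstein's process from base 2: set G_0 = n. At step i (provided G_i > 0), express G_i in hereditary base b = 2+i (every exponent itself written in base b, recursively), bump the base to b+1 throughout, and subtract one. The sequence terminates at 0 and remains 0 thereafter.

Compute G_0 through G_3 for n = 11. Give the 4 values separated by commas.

11, 84, 1027, 15627

step 0: 11 = 2^(2 + 1) + 2 + 1; sub 3 for 2: 3^(3 + 1) + 3 + 1; = 85; G_1 = 85−1 = 84
step 1: 84 = 3^(3 + 1) + 3; sub 4 for 3: 4^(4 + 1) + 4; = 1028; G_2 = 1028−1 = 1027
step 2: 1027 = 4^(4 + 1) + 3; sub 5 for 4: 5^(5 + 1) + 3; = 15628; G_3 = 15628−1 = 15627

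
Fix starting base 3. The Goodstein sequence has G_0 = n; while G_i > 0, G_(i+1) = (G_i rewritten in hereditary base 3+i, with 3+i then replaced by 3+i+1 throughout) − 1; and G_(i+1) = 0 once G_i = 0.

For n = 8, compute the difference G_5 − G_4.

G_0 = 8. HB_3(8) = 2·3 + 2. Bump = 10. G_1 = 9.
G_1 = 9. HB_4(9) = 2·4 + 1. Bump = 11. G_2 = 10.
G_2 = 10. HB_5(10) = 2·5. Bump = 12. G_3 = 11.
G_3 = 11. HB_6(11) = 6 + 5. Bump = 12. G_4 = 11.
G_4 = 11. HB_7(11) = 7 + 4. Bump = 12. G_5 = 11.

0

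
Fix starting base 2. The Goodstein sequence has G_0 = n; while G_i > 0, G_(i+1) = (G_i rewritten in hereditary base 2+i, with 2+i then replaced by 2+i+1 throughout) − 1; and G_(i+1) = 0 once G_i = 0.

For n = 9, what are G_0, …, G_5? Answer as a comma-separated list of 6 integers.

9, 81, 1023, 9842, 140743, 2471826

[0] 9 ≡ 2^(2 + 1) + 1 (base 2). Lift 3: 82. −1: 81.
[1] 81 ≡ 3^(3 + 1) (base 3). Lift 4: 1024. −1: 1023.
[2] 1023 ≡ 3·4^4 + 3·4^3 + 3·4^2 + 3·4 + 3 (base 4). Lift 5: 9843. −1: 9842.
[3] 9842 ≡ 3·5^5 + 3·5^3 + 3·5^2 + 3·5 + 2 (base 5). Lift 6: 140744. −1: 140743.
[4] 140743 ≡ 3·6^6 + 3·6^3 + 3·6^2 + 3·6 + 1 (base 6). Lift 7: 2471827. −1: 2471826.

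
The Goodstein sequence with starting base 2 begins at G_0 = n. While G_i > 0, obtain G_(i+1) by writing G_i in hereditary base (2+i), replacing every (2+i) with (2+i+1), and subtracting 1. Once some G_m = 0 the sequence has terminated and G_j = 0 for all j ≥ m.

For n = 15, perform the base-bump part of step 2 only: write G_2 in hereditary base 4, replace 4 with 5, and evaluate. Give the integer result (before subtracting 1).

18753

G_0 = 15. HB_2(15) = 2^(2 + 1) + 2^2 + 2 + 1. Bump = 112. G_1 = 111.
G_1 = 111. HB_3(111) = 3^(3 + 1) + 3^3 + 3. Bump = 1284. G_2 = 1283.
G_2 = 1283. HB_4(1283) = 4^(4 + 1) + 4^4 + 3. Bump = 18753. G_3 = 18752.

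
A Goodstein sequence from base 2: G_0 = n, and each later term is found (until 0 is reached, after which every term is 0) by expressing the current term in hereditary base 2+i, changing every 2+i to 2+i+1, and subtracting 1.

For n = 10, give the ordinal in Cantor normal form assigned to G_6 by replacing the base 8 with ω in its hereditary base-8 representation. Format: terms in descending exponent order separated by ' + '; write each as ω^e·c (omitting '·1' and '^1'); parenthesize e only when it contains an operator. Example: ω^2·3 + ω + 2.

ω^ω·5 + ω^5·5 + ω^4·5 + ω^3·5 + ω^2·5 + ω·5 + 3

i=0: 10 = 2^(2 + 1) + 2 (b=2); 2→3: 3^(3 + 1) + 3 = 84; 84−1 = 83
i=1: 83 = 3^(3 + 1) + 2 (b=3); 3→4: 4^(4 + 1) + 2 = 1026; 1026−1 = 1025
i=2: 1025 = 4^(4 + 1) + 1 (b=4); 4→5: 5^(5 + 1) + 1 = 15626; 15626−1 = 15625
i=3: 15625 = 5^(5 + 1) (b=5); 5→6: 6^(6 + 1) = 279936; 279936−1 = 279935
i=4: 279935 = 5·6^6 + 5·6^5 + 5·6^4 + 5·6^3 + 5·6^2 + 5·6 + 5 (b=6); 6→7: 5·7^7 + 5·7^5 + 5·7^4 + 5·7^3 + 5·7^2 + 5·7 + 5 = 4215755; 4215755−1 = 4215754
i=5: 4215754 = 5·7^7 + 5·7^5 + 5·7^4 + 5·7^3 + 5·7^2 + 5·7 + 4 (b=7); 7→8: 5·8^8 + 5·8^5 + 5·8^4 + 5·8^3 + 5·8^2 + 5·8 + 4 = 84073324; 84073324−1 = 84073323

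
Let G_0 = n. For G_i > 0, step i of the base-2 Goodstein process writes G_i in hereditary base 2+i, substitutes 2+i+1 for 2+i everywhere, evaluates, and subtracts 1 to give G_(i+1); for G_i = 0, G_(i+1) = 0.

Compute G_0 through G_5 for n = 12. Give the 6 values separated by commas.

12, 107, 1065, 15685, 280019, 5764910

i=0: 12 = 2^(2 + 1) + 2^2 (b=2); 2→3: 3^(3 + 1) + 3^3 = 108; 108−1 = 107
i=1: 107 = 3^(3 + 1) + 2·3^2 + 2·3 + 2 (b=3); 3→4: 4^(4 + 1) + 2·4^2 + 2·4 + 2 = 1066; 1066−1 = 1065
i=2: 1065 = 4^(4 + 1) + 2·4^2 + 2·4 + 1 (b=4); 4→5: 5^(5 + 1) + 2·5^2 + 2·5 + 1 = 15686; 15686−1 = 15685
i=3: 15685 = 5^(5 + 1) + 2·5^2 + 2·5 (b=5); 5→6: 6^(6 + 1) + 2·6^2 + 2·6 = 280020; 280020−1 = 280019
i=4: 280019 = 6^(6 + 1) + 2·6^2 + 6 + 5 (b=6); 6→7: 7^(7 + 1) + 2·7^2 + 7 + 5 = 5764911; 5764911−1 = 5764910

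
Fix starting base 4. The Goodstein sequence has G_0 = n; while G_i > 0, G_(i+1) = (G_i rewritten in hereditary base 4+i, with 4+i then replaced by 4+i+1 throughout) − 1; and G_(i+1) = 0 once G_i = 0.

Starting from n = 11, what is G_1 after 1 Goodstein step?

12

[0] 11 ≡ 2·4 + 3 (base 4). Lift 5: 13. −1: 12.
[1] 12 ≡ 2·5 + 2 (base 5). Lift 6: 14. −1: 13.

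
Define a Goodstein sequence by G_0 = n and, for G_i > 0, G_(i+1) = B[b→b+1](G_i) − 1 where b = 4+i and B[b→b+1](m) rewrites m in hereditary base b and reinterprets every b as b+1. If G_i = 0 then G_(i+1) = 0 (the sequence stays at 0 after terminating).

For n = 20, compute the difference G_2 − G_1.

10

step 0: 20 = 4^2 + 4; sub 5 for 4: 5^2 + 5; = 30; G_1 = 30−1 = 29
step 1: 29 = 5^2 + 4; sub 6 for 5: 6^2 + 4; = 40; G_2 = 40−1 = 39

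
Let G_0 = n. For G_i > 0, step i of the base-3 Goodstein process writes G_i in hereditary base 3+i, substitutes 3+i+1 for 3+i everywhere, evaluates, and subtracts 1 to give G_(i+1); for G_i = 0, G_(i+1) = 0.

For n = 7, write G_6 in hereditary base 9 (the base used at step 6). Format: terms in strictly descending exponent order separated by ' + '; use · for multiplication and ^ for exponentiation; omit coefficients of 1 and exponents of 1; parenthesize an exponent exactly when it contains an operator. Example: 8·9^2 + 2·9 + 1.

step 0: 7 = 2·3 + 1; sub 4 for 3: 2·4 + 1; = 9; G_1 = 9−1 = 8
step 1: 8 = 2·4; sub 5 for 4: 2·5; = 10; G_2 = 10−1 = 9
step 2: 9 = 5 + 4; sub 6 for 5: 6 + 4; = 10; G_3 = 10−1 = 9
step 3: 9 = 6 + 3; sub 7 for 6: 7 + 3; = 10; G_4 = 10−1 = 9
step 4: 9 = 7 + 2; sub 8 for 7: 8 + 2; = 10; G_5 = 10−1 = 9
step 5: 9 = 8 + 1; sub 9 for 8: 9 + 1; = 10; G_6 = 10−1 = 9
step 6: 9 = 9; sub 10 for 9: 10; = 10; G_7 = 10−1 = 9

9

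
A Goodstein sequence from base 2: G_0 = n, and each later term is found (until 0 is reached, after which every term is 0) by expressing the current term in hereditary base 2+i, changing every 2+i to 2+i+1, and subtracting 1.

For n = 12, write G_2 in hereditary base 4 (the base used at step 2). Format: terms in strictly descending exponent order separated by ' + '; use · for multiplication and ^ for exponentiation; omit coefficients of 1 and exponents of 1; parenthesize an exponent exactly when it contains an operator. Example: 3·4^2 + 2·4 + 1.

4^(4 + 1) + 2·4^2 + 2·4 + 1

(0) 12|_2 = 2^(2 + 1) + 2^2 ↦ 3^(3 + 1) + 3^3|_3 = 108 ⇒ 107
(1) 107|_3 = 3^(3 + 1) + 2·3^2 + 2·3 + 2 ↦ 4^(4 + 1) + 2·4^2 + 2·4 + 2|_4 = 1066 ⇒ 1065
(2) 1065|_4 = 4^(4 + 1) + 2·4^2 + 2·4 + 1 ↦ 5^(5 + 1) + 2·5^2 + 2·5 + 1|_5 = 15686 ⇒ 15685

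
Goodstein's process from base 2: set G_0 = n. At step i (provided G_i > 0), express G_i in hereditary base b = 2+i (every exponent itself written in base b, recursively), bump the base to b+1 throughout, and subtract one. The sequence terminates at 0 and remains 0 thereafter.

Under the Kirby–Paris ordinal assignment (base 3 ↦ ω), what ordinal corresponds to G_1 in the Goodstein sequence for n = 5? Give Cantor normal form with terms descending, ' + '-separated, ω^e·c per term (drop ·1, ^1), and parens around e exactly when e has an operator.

ω^ω

G_0 = 5. HB_2(5) = 2^2 + 1. Bump = 28. G_1 = 27.
G_1 = 27. HB_3(27) = 3^3. Bump = 256. G_2 = 255.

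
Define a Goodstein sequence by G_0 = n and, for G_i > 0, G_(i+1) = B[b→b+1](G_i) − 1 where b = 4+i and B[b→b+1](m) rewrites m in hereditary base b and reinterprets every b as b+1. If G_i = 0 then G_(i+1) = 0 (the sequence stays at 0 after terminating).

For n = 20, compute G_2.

39

step 0: 20 = 4^2 + 4; sub 5 for 4: 5^2 + 5; = 30; G_1 = 30−1 = 29
step 1: 29 = 5^2 + 4; sub 6 for 5: 6^2 + 4; = 40; G_2 = 40−1 = 39
step 2: 39 = 6^2 + 3; sub 7 for 6: 7^2 + 3; = 52; G_3 = 52−1 = 51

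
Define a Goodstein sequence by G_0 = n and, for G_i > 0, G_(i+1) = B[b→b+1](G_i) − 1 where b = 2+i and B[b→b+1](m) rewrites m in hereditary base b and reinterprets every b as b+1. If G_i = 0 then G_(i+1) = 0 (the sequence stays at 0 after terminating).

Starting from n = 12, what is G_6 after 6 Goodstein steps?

(0) 12|_2 = 2^(2 + 1) + 2^2 ↦ 3^(3 + 1) + 3^3|_3 = 108 ⇒ 107
(1) 107|_3 = 3^(3 + 1) + 2·3^2 + 2·3 + 2 ↦ 4^(4 + 1) + 2·4^2 + 2·4 + 2|_4 = 1066 ⇒ 1065
(2) 1065|_4 = 4^(4 + 1) + 2·4^2 + 2·4 + 1 ↦ 5^(5 + 1) + 2·5^2 + 2·5 + 1|_5 = 15686 ⇒ 15685
(3) 15685|_5 = 5^(5 + 1) + 2·5^2 + 2·5 ↦ 6^(6 + 1) + 2·6^2 + 2·6|_6 = 280020 ⇒ 280019
(4) 280019|_6 = 6^(6 + 1) + 2·6^2 + 6 + 5 ↦ 7^(7 + 1) + 2·7^2 + 7 + 5|_7 = 5764911 ⇒ 5764910
(5) 5764910|_7 = 7^(7 + 1) + 2·7^2 + 7 + 4 ↦ 8^(8 + 1) + 2·8^2 + 8 + 4|_8 = 134217868 ⇒ 134217867

134217867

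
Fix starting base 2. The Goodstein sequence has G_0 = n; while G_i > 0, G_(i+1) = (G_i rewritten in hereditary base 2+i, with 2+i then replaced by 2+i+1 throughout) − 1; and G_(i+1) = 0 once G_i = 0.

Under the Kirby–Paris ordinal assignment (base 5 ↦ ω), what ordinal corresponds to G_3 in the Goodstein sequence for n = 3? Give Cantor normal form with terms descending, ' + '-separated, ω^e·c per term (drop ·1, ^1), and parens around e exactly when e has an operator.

2

[0] 3 ≡ 2 + 1 (base 2). Lift 3: 4. −1: 3.
[1] 3 ≡ 3 (base 3). Lift 4: 4. −1: 3.
[2] 3 ≡ 3 (base 4). Lift 5: 3. −1: 2.
[3] 2 ≡ 2 (base 5). Lift 6: 2. −1: 1.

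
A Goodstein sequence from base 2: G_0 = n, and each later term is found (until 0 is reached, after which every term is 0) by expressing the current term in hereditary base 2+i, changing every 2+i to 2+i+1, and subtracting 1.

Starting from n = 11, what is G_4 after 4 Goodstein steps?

i=0: 11 = 2^(2 + 1) + 2 + 1 (b=2); 2→3: 3^(3 + 1) + 3 + 1 = 85; 85−1 = 84
i=1: 84 = 3^(3 + 1) + 3 (b=3); 3→4: 4^(4 + 1) + 4 = 1028; 1028−1 = 1027
i=2: 1027 = 4^(4 + 1) + 3 (b=4); 4→5: 5^(5 + 1) + 3 = 15628; 15628−1 = 15627
i=3: 15627 = 5^(5 + 1) + 2 (b=5); 5→6: 6^(6 + 1) + 2 = 279938; 279938−1 = 279937
i=4: 279937 = 6^(6 + 1) + 1 (b=6); 6→7: 7^(7 + 1) + 1 = 5764802; 5764802−1 = 5764801

279937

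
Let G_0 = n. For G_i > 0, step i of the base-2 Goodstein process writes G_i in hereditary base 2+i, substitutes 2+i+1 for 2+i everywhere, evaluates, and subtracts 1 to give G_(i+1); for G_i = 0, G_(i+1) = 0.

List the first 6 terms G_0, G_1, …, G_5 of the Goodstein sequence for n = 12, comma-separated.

12, 107, 1065, 15685, 280019, 5764910

base 2: 12 = 2^(2 + 1) + 2^2; at 3: 3^(3 + 1) + 3^3 = 108; next = 107
base 3: 107 = 3^(3 + 1) + 2·3^2 + 2·3 + 2; at 4: 4^(4 + 1) + 2·4^2 + 2·4 + 2 = 1066; next = 1065
base 4: 1065 = 4^(4 + 1) + 2·4^2 + 2·4 + 1; at 5: 5^(5 + 1) + 2·5^2 + 2·5 + 1 = 15686; next = 15685
base 5: 15685 = 5^(5 + 1) + 2·5^2 + 2·5; at 6: 6^(6 + 1) + 2·6^2 + 2·6 = 280020; next = 280019
base 6: 280019 = 6^(6 + 1) + 2·6^2 + 6 + 5; at 7: 7^(7 + 1) + 2·7^2 + 7 + 5 = 5764911; next = 5764910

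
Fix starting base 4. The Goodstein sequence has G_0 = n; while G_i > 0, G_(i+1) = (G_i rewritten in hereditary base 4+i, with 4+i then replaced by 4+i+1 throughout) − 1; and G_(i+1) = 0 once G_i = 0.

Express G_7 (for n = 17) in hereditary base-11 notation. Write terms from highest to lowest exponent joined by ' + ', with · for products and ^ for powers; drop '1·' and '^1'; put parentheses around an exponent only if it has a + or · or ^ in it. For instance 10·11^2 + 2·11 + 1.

5·11

G_0 = 17. HB_4(17) = 4^2 + 1. Bump = 26. G_1 = 25.
G_1 = 25. HB_5(25) = 5^2. Bump = 36. G_2 = 35.
G_2 = 35. HB_6(35) = 5·6 + 5. Bump = 40. G_3 = 39.
G_3 = 39. HB_7(39) = 5·7 + 4. Bump = 44. G_4 = 43.
G_4 = 43. HB_8(43) = 5·8 + 3. Bump = 48. G_5 = 47.
G_5 = 47. HB_9(47) = 5·9 + 2. Bump = 52. G_6 = 51.
G_6 = 51. HB_10(51) = 5·10 + 1. Bump = 56. G_7 = 55.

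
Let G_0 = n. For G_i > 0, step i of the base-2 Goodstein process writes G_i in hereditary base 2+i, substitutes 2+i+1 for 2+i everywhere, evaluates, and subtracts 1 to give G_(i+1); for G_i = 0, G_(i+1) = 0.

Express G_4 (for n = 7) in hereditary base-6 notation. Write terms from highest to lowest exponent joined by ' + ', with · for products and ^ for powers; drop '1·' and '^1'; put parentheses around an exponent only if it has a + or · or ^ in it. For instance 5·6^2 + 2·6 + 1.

6^6 + 1

G_0=7  [base 2] 2^2 + 2 + 1  →[2↦3]→  3^3 + 3 + 1 = 31  −1 ⇒ G_1=30
G_1=30  [base 3] 3^3 + 3  →[3↦4]→  4^4 + 4 = 260  −1 ⇒ G_2=259
G_2=259  [base 4] 4^4 + 3  →[4↦5]→  5^5 + 3 = 3128  −1 ⇒ G_3=3127
G_3=3127  [base 5] 5^5 + 2  →[5↦6]→  6^6 + 2 = 46658  −1 ⇒ G_4=46657
G_4=46657  [base 6] 6^6 + 1  →[6↦7]→  7^7 + 1 = 823544  −1 ⇒ G_5=823543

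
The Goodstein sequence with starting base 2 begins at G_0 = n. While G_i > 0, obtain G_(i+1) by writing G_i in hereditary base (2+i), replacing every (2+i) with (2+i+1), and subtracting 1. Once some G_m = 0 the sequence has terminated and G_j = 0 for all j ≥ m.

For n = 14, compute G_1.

base 2: 14 = 2^(2 + 1) + 2^2 + 2; at 3: 3^(3 + 1) + 3^3 + 3 = 111; next = 110
base 3: 110 = 3^(3 + 1) + 3^3 + 2; at 4: 4^(4 + 1) + 4^4 + 2 = 1282; next = 1281

110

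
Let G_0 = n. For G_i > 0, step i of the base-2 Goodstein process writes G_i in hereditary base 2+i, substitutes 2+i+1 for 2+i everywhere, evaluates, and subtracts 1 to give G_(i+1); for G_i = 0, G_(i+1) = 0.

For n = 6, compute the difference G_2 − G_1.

G_0=6  [base 2] 2^2 + 2  →[2↦3]→  3^3 + 3 = 30  −1 ⇒ G_1=29
G_1=29  [base 3] 3^3 + 2  →[3↦4]→  4^4 + 2 = 258  −1 ⇒ G_2=257

228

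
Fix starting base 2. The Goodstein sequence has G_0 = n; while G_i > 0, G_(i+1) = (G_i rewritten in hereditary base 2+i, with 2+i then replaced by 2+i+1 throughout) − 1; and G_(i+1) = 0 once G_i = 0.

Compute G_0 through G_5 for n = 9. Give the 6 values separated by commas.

9, 81, 1023, 9842, 140743, 2471826

G_0 = 9. HB_2(9) = 2^(2 + 1) + 1. Bump = 82. G_1 = 81.
G_1 = 81. HB_3(81) = 3^(3 + 1). Bump = 1024. G_2 = 1023.
G_2 = 1023. HB_4(1023) = 3·4^4 + 3·4^3 + 3·4^2 + 3·4 + 3. Bump = 9843. G_3 = 9842.
G_3 = 9842. HB_5(9842) = 3·5^5 + 3·5^3 + 3·5^2 + 3·5 + 2. Bump = 140744. G_4 = 140743.
G_4 = 140743. HB_6(140743) = 3·6^6 + 3·6^3 + 3·6^2 + 3·6 + 1. Bump = 2471827. G_5 = 2471826.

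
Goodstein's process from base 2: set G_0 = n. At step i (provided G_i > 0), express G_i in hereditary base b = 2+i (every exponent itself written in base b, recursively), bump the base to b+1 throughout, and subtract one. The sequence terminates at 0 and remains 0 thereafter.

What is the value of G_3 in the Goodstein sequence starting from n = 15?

18752

i=0: 15 = 2^(2 + 1) + 2^2 + 2 + 1 (b=2); 2→3: 3^(3 + 1) + 3^3 + 3 + 1 = 112; 112−1 = 111
i=1: 111 = 3^(3 + 1) + 3^3 + 3 (b=3); 3→4: 4^(4 + 1) + 4^4 + 4 = 1284; 1284−1 = 1283
i=2: 1283 = 4^(4 + 1) + 4^4 + 3 (b=4); 4→5: 5^(5 + 1) + 5^5 + 3 = 18753; 18753−1 = 18752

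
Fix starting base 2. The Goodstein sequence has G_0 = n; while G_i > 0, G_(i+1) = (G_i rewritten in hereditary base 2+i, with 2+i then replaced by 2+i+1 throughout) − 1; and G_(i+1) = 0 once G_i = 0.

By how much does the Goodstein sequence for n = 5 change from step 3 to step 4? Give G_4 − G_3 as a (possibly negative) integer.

i=0: 5 = 2^2 + 1 (b=2); 2→3: 3^3 + 1 = 28; 28−1 = 27
i=1: 27 = 3^3 (b=3); 3→4: 4^4 = 256; 256−1 = 255
i=2: 255 = 3·4^3 + 3·4^2 + 3·4 + 3 (b=4); 4→5: 3·5^3 + 3·5^2 + 3·5 + 3 = 468; 468−1 = 467
i=3: 467 = 3·5^3 + 3·5^2 + 3·5 + 2 (b=5); 5→6: 3·6^3 + 3·6^2 + 3·6 + 2 = 776; 776−1 = 775

308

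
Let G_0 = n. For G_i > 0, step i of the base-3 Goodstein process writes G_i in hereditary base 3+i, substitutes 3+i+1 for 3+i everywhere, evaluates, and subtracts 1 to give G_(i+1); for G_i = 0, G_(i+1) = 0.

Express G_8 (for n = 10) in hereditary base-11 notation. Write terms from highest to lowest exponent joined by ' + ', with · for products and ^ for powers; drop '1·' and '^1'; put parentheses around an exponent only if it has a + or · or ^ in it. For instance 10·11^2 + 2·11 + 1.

3·11 + 8

step 0: 10 = 3^2 + 1; sub 4 for 3: 4^2 + 1; = 17; G_1 = 17−1 = 16
step 1: 16 = 4^2; sub 5 for 4: 5^2; = 25; G_2 = 25−1 = 24
step 2: 24 = 4·5 + 4; sub 6 for 5: 4·6 + 4; = 28; G_3 = 28−1 = 27
step 3: 27 = 4·6 + 3; sub 7 for 6: 4·7 + 3; = 31; G_4 = 31−1 = 30
step 4: 30 = 4·7 + 2; sub 8 for 7: 4·8 + 2; = 34; G_5 = 34−1 = 33
step 5: 33 = 4·8 + 1; sub 9 for 8: 4·9 + 1; = 37; G_6 = 37−1 = 36
step 6: 36 = 4·9; sub 10 for 9: 4·10; = 40; G_7 = 40−1 = 39
step 7: 39 = 3·10 + 9; sub 11 for 10: 3·11 + 9; = 42; G_8 = 42−1 = 41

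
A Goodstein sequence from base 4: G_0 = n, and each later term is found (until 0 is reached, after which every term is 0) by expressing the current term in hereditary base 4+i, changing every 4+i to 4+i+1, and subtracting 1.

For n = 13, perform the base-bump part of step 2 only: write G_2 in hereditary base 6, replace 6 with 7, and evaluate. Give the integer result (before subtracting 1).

base 4: 13 = 3·4 + 1; at 5: 3·5 + 1 = 16; next = 15
base 5: 15 = 3·5; at 6: 3·6 = 18; next = 17

19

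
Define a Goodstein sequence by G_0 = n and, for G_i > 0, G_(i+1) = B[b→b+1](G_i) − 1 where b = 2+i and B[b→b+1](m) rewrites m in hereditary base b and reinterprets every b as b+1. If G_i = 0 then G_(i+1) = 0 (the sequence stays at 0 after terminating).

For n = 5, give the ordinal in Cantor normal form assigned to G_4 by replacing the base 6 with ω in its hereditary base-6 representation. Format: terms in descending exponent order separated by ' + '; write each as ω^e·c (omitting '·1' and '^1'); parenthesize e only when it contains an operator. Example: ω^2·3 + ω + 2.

ω^3·3 + ω^2·3 + ω·3 + 1

G_0 = 5. HB_2(5) = 2^2 + 1. Bump = 28. G_1 = 27.
G_1 = 27. HB_3(27) = 3^3. Bump = 256. G_2 = 255.
G_2 = 255. HB_4(255) = 3·4^3 + 3·4^2 + 3·4 + 3. Bump = 468. G_3 = 467.
G_3 = 467. HB_5(467) = 3·5^3 + 3·5^2 + 3·5 + 2. Bump = 776. G_4 = 775.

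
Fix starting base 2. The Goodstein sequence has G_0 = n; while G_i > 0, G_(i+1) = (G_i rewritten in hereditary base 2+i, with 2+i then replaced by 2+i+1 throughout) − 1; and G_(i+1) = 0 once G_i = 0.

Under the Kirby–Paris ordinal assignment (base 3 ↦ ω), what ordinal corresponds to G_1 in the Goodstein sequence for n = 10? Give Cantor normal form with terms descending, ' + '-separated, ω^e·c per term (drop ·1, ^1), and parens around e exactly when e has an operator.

ω^(ω + 1) + 2

base 2: 10 = 2^(2 + 1) + 2; at 3: 3^(3 + 1) + 3 = 84; next = 83
base 3: 83 = 3^(3 + 1) + 2; at 4: 4^(4 + 1) + 2 = 1026; next = 1025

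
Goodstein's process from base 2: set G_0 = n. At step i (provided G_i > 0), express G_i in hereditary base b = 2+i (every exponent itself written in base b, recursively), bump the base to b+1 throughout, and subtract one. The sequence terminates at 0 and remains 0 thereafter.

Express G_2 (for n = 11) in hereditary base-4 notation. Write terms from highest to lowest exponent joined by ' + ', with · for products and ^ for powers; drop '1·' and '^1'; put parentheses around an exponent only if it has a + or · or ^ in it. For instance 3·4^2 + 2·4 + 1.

4^(4 + 1) + 3

[0] 11 ≡ 2^(2 + 1) + 2 + 1 (base 2). Lift 3: 85. −1: 84.
[1] 84 ≡ 3^(3 + 1) + 3 (base 3). Lift 4: 1028. −1: 1027.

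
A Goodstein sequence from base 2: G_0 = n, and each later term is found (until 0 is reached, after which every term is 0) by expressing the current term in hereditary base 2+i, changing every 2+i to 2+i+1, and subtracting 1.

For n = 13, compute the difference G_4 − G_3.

[0] 13 ≡ 2^(2 + 1) + 2^2 + 1 (base 2). Lift 3: 109. −1: 108.
[1] 108 ≡ 3^(3 + 1) + 3^3 (base 3). Lift 4: 1280. −1: 1279.
[2] 1279 ≡ 4^(4 + 1) + 3·4^3 + 3·4^2 + 3·4 + 3 (base 4). Lift 5: 16093. −1: 16092.
[3] 16092 ≡ 5^(5 + 1) + 3·5^3 + 3·5^2 + 3·5 + 2 (base 5). Lift 6: 280712. −1: 280711.

264619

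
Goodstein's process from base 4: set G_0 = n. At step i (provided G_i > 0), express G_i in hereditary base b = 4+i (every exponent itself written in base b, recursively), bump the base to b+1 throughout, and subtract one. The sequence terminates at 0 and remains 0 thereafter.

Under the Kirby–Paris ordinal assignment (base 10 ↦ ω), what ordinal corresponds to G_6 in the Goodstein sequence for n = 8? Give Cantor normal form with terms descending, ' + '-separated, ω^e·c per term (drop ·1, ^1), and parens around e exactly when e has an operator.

[0] 8 ≡ 2·4 (base 4). Lift 5: 10. −1: 9.
[1] 9 ≡ 5 + 4 (base 5). Lift 6: 10. −1: 9.
[2] 9 ≡ 6 + 3 (base 6). Lift 7: 10. −1: 9.
[3] 9 ≡ 7 + 2 (base 7). Lift 8: 10. −1: 9.
[4] 9 ≡ 8 + 1 (base 8). Lift 9: 10. −1: 9.
[5] 9 ≡ 9 (base 9). Lift 10: 10. −1: 9.
[6] 9 ≡ 9 (base 10). Lift 11: 9. −1: 8.

9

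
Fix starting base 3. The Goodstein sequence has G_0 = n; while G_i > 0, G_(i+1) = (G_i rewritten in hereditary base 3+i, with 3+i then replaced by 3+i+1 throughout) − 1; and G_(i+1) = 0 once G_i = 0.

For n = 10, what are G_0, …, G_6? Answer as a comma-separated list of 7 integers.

10, 16, 24, 27, 30, 33, 36

G_0=10  [base 3] 3^2 + 1  →[3↦4]→  4^2 + 1 = 17  −1 ⇒ G_1=16
G_1=16  [base 4] 4^2  →[4↦5]→  5^2 = 25  −1 ⇒ G_2=24
G_2=24  [base 5] 4·5 + 4  →[5↦6]→  4·6 + 4 = 28  −1 ⇒ G_3=27
G_3=27  [base 6] 4·6 + 3  →[6↦7]→  4·7 + 3 = 31  −1 ⇒ G_4=30
G_4=30  [base 7] 4·7 + 2  →[7↦8]→  4·8 + 2 = 34  −1 ⇒ G_5=33
G_5=33  [base 8] 4·8 + 1  →[8↦9]→  4·9 + 1 = 37  −1 ⇒ G_6=36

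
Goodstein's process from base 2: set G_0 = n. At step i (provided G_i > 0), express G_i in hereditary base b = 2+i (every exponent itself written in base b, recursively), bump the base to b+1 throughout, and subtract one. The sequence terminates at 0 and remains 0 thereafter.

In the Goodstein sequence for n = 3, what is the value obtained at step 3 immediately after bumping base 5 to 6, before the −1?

3 —HB2→ 2 + 1 —bump→ 3 + 1 = 4 —(−1)→ 3
3 —HB3→ 3 —bump→ 4 = 4 —(−1)→ 3
3 —HB4→ 3 —bump→ 3 = 3 —(−1)→ 2
2 —HB5→ 2 —bump→ 2 = 2 —(−1)→ 1

2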